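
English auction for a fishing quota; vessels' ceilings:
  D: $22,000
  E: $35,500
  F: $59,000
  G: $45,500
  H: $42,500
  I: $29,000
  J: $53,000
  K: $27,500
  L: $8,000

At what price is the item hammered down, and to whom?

Limits in order: 59,000 (F) > 53,000 (J) > 45,500 (G) > 42,500 (H) > 35,500 (E) > 29,000 (I) > …
J is the last rival to drop out, at $53,000; F remains and wins at that price.

F wins at $53,000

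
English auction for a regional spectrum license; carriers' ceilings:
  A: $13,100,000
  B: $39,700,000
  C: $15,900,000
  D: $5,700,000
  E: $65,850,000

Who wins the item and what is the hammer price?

Open ascending-bid auction: the price rises until one bidder remains; the winner pays the price at which the last rival dropped out.
Limits in order: 65,850,000 (E) > 39,700,000 (B) > 15,900,000 (C) > 13,100,000 (A) > 5,700,000 (D)
Once the price passes $39,700,000, only E is left; the hammer falls at B's limit of $39,700,000.

E wins at $39,700,000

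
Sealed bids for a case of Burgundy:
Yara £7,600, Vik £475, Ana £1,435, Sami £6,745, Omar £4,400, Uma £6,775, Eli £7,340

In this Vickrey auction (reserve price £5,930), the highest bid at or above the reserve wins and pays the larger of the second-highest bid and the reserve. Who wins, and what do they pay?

Rule: the highest bid at or above the reserve wins and pays the larger of the second-highest bid and the reserve.
Bids ranked: 7,600 (Yara) > 7,340 (Eli) > 6,775 (Uma) > 6,745 (Sami) > 4,400 (Omar) > 1,435 (Ana) > …
Yara has the top bid at or above the reserve (£7,600).
Second-highest bid £7,340 exceeds the reserve £5,930 → payment £7,340.

Yara pays £7,340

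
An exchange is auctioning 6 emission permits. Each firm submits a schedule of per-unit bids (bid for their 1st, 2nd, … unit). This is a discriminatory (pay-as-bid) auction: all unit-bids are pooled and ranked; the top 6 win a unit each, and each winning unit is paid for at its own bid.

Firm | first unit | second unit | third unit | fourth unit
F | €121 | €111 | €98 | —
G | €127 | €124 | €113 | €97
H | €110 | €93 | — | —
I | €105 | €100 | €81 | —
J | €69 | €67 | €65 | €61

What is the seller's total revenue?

Merging the schedules and taking the best 6: 127 (G-1), 124 (G-2), 121 (F-1), 113 (G-3), 111 (F-2), 110 (H-1)
Next rejected bid: €105 (not a price — pay-as-bid).
Each winning unit pays its own bid.
Revenue = 127 + 124 + 121 + 113 + 111 + 110 = €706.

Total revenue: €706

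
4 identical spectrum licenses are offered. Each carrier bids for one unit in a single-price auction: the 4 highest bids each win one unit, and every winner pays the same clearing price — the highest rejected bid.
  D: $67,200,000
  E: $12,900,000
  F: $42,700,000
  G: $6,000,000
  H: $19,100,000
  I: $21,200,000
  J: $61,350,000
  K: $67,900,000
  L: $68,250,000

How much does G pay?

G pays $0

Sorting: 68,250,000 (L), 67,900,000 (K), 67,200,000 (D), 61,350,000 (J), 42,700,000 (F), 21,200,000 (I), …
Winners (4 units): L, K, D, J.
Highest unsuccessful bid: $42,700,000 → clearing price.
G does not win → pays $0.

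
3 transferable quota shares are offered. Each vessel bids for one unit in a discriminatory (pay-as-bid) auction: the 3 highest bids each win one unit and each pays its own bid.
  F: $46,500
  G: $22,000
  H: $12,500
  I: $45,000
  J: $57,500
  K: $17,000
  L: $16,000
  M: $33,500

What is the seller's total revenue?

Total revenue: $149,000

Bids ranked high→low: 57,500 (J), 46,500 (F), 45,000 (I), 33,500 (M), 22,000 (G), …
Top 3: J, F, I.
Total revenue = 57,500 + 46,500 + 45,000 = $149,000.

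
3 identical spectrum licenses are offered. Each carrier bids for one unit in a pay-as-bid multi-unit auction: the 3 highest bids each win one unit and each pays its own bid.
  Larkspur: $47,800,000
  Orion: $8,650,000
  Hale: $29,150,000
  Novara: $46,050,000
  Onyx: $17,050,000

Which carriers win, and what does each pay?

Larkspur $47,800,000, Novara $46,050,000, Hale $29,150,000

Bids ranked high→low: 47,800,000 (Larkspur), 46,050,000 (Novara), 29,150,000 (Hale), 17,050,000 (Onyx), 8,650,000 (Orion)
Winners (3 units): Larkspur, Novara, Hale.
Each winner pays its own bid: Larkspur $47,800,000, Novara $46,050,000, Hale $29,150,000.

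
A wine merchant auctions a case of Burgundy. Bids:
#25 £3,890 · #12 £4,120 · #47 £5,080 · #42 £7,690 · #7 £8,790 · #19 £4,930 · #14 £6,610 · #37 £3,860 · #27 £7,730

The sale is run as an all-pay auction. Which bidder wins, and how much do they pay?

#7 pays £8,790

All-pay auction: the highest bidder wins the item, but every bidder pays their own bid.
Bids in order: 8,790 (#7) > 7,730 (#27) > 7,690 (#42) > 6,610 (#14) > 5,080 (#47) > 4,930 (#19) > …
#7 wins with the top bid; all bids are sunk regardless.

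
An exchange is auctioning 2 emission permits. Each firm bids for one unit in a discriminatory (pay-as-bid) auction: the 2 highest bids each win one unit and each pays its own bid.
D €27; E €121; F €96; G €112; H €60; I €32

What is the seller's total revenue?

Total revenue: €233

Sorting: 121 (E), 112 (G), 96 (F), 60 (H), …
Top 2: E, G.
Total revenue = 121 + 112 = €233.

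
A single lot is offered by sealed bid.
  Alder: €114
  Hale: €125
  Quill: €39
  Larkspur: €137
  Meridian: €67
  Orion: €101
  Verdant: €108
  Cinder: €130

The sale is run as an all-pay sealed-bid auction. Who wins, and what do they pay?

All-pay sealed-bid auction: the highest bidder wins the item, but every bidder pays their own bid.
Sorting bids: 137 (Larkspur) > 130 (Cinder) > 125 (Hale) > 114 (Alder) > 108 (Verdant) > 101 (Orion) > …
Larkspur is highest and takes the item; every bidder forfeits their bid.

Larkspur pays €137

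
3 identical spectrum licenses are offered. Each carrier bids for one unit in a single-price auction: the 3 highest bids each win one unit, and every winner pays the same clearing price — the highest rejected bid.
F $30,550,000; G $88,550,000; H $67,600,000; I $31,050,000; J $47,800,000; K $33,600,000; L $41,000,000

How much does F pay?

Sorting: 88,550,000 (G), 67,600,000 (H), 47,800,000 (J), 41,000,000 (L), 33,600,000 (K), …
Top 3: G, H, J.
First losing bid is L's $41,000,000, which sets the uniform price.
F does not win → pays $0.

F pays $0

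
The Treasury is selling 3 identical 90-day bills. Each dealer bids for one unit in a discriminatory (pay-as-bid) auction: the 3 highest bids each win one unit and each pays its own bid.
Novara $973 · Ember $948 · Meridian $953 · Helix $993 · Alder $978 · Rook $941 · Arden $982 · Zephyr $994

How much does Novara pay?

Novara pays $0

Sorting: 994 (Zephyr), 993 (Helix), 982 (Arden), 978 (Alder), 973 (Novara), …
Top 3: Zephyr, Helix, Arden.
Novara does not win → $0.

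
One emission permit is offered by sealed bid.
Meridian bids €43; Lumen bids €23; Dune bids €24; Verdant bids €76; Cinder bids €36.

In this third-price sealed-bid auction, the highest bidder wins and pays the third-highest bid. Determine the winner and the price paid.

Verdant pays €36

Bids in order: 76 (Verdant) > 43 (Meridian) > 36 (Cinder) > 24 (Dune) > 23 (Lumen)
Verdant is highest; pays the third-highest bid, €36.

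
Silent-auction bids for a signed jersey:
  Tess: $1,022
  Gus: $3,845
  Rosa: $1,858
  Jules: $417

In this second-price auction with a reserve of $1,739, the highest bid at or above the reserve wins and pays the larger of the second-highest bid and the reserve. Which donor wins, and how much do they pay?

Sorting bids: 3,845 (Gus) > 1,858 (Rosa) > 1,022 (Tess) > 417 (Jules)
Highest eligible bid: Gus at $3,845.
max(second-highest $1,858, reserve $1,739) = $1,858; the reserve does not bind.

Gus pays $1,858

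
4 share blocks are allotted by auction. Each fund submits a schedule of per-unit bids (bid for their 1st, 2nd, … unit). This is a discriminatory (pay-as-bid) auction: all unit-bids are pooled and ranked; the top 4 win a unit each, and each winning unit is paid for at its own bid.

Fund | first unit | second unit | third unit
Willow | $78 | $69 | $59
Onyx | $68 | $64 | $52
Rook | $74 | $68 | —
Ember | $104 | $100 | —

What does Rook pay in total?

All unit-bids, highest first — top 4: 104 (Ember-1), 100 (Ember-2), 78 (Willow-1), 74 (Rook-1)
Next rejected bid: $69 (not a price — pay-as-bid).
Rook's winning unit-bids: 74 = $74.

Rook pays $74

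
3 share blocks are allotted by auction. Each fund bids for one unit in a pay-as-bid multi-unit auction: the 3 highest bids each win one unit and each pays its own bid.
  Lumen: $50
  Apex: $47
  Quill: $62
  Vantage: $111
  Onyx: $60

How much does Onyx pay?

Bids ranked high→low: 111 (Vantage), 62 (Quill), 60 (Onyx), 50 (Lumen), 47 (Apex)
The 3 highest are Vantage, Quill, Onyx.
Onyx wins → own bid $60.

Onyx pays $60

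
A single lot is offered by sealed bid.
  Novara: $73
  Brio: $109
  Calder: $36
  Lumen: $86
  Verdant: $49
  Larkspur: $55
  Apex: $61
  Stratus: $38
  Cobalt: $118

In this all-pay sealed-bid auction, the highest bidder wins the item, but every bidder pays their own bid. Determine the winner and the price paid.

Sorting bids: 118 (Cobalt) > 109 (Brio) > 86 (Lumen) > 73 (Novara) > 61 (Apex) > 55 (Larkspur) > …
Cobalt wins with the top bid; all bids are sunk regardless.

Cobalt pays $118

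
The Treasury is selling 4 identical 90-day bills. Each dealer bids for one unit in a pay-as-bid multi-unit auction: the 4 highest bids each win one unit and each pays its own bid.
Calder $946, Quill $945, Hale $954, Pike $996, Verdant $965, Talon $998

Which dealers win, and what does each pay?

Ordering the bids: 998 (Talon), 996 (Pike), 965 (Verdant), 954 (Hale), 946 (Calder), 945 (Quill)
Top 4: Talon, Pike, Verdant, Hale.
Each winner pays its own bid: Talon $998, Pike $996, Verdant $965, Hale $954.

Talon $998, Pike $996, Verdant $965, Hale $954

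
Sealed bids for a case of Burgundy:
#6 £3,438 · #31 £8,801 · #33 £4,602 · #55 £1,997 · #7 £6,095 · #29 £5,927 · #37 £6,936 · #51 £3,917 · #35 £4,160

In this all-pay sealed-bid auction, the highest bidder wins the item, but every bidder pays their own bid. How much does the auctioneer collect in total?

Bids ranked: 8,801 (#31) > 6,936 (#37) > 6,095 (#7) > 5,927 (#29) > 4,602 (#33) > 4,160 (#35) > …
#31 wins with the top bid; all bids are sunk regardless.
Every bidder forfeits their bid regardless of winning.
Revenue = 3,438 + 8,801 + 4,602 + 1,997 + 6,095 + 5,927 + 6,936 + 3,917 + 4,160 = £45,873.

Total revenue: £45,873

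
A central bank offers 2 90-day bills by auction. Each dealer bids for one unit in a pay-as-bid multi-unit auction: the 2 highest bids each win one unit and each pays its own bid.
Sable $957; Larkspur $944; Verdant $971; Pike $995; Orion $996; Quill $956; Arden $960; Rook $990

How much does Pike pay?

Pike pays $995

Sorting: 996 (Orion), 995 (Pike), 990 (Rook), 971 (Verdant), …
Top 2: Orion, Pike.
Pike wins → own bid $995.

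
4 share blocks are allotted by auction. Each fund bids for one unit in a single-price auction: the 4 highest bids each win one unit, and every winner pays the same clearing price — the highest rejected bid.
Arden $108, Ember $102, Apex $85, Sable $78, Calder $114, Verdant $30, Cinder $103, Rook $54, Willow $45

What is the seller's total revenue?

Bids ranked high→low: 114 (Calder), 108 (Arden), 103 (Cinder), 102 (Ember), 85 (Apex), 78 (Sable), …
Winners (4 units): Calder, Arden, Cinder, Ember.
First losing bid is Apex's $85, which sets the uniform price.
Total revenue = 4 × $85 = $340.

Total revenue: $340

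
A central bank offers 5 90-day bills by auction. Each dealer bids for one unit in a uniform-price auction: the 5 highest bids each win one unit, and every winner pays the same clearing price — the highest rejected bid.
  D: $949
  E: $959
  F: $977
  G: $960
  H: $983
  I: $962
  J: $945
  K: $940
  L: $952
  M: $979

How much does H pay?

H pays $959

Sorting: 983 (H), 979 (M), 977 (F), 962 (I), 960 (G), 959 (E), 952 (L), …
The 5 highest are H, M, F, I, G.
Clearing price = highest rejected bid = $959.
H wins → pays $959.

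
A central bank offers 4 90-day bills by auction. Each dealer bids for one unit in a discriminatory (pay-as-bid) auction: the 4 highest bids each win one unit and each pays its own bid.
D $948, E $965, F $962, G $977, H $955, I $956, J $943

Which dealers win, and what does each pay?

Sorting: 977 (G), 965 (E), 962 (F), 956 (I), 955 (H), 948 (D), …
Winners (4 units): G, E, F, I.
Each winner pays its own bid: G $977, E $965, F $962, I $956.

G $977, E $965, F $962, I $956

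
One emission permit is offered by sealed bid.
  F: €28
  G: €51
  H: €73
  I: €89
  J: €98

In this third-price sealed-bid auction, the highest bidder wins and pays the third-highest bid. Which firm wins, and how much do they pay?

Third-price sealed-bid auction: the highest bidder wins and pays the third-highest bid.
Sorting bids: 98 (J) > 89 (I) > 73 (H) > 51 (G) > 28 (F)
J wins; payment is bid #3 in the ranking = €73.

J pays €73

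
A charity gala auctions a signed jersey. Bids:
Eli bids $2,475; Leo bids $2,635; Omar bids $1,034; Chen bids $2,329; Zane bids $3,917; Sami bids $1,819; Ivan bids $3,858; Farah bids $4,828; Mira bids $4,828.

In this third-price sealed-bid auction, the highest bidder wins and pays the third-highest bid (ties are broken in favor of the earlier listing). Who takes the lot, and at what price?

Farah pays $3,917

Sorting bids: 4,828 (Farah) > 4,828 (Mira) > 3,917 (Zane) > 3,858 (Ivan) > 2,635 (Leo) > 2,475 (Eli) > …
Farah and Mira tie at $4,828; tie-break gives it to Farah.
Farah is highest; pays the third-highest bid, $3,917.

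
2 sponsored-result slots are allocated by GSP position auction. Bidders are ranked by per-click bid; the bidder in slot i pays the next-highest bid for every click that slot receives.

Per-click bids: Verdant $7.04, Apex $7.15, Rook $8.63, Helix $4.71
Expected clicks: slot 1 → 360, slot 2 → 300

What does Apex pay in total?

Apex pays $2112.00

Ranked by bid: $8.63 (Rook) > $7.15 (Apex) > $7.04 (Verdant) > …
Apex holds slot 2 → pays next bid $7.04 × 300 clicks = $2112.00.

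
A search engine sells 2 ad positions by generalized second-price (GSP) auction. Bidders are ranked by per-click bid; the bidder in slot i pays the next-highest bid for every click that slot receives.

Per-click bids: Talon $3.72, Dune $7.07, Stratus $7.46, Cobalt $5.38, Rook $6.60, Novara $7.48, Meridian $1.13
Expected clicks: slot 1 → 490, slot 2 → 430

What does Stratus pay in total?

Ranked by bid: $7.48 (Novara) > $7.46 (Stratus) > $7.07 (Dune) > …
Stratus holds slot 2 → pays next bid $7.07 × 430 clicks = $3040.10.

Stratus pays $3040.10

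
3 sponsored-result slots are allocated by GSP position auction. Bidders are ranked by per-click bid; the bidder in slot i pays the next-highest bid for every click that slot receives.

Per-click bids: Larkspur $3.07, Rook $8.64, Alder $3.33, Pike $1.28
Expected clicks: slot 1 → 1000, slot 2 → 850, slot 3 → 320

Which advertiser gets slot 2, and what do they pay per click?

Sorting advertisers: $8.64 (Rook) > $3.33 (Alder) > $3.07 (Larkspur) > $1.28 (Pike)
Slot 2 goes to the second-ranked bidder, Alder, who pays the next bid down: $3.07/click.

Alder; $3.07 per click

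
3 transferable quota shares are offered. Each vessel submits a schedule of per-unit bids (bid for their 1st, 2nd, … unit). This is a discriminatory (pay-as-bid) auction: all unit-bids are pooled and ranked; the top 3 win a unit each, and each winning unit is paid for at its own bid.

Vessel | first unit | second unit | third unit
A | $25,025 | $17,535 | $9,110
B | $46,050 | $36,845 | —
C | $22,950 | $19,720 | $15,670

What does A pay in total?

A pays $25,025

Merging the schedules and taking the best 3: 46,050 (B-1), 36,845 (B-2), 25,025 (A-1)
Next rejected bid: $22,950 (not a price — pay-as-bid).
A's winning unit-bids: 25,025 = $25,025.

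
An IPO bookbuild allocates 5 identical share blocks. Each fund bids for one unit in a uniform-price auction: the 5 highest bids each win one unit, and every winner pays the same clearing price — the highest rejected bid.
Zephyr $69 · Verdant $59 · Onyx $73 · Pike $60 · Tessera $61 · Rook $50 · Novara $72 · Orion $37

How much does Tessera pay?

Ordering the bids: 73 (Onyx), 72 (Novara), 69 (Zephyr), 61 (Tessera), 60 (Pike), 59 (Verdant), 50 (Rook), …
Top 5: Onyx, Novara, Zephyr, Tessera, Pike.
Highest unsuccessful bid: $59 → clearing price.
Tessera wins → pays $59.

Tessera pays $59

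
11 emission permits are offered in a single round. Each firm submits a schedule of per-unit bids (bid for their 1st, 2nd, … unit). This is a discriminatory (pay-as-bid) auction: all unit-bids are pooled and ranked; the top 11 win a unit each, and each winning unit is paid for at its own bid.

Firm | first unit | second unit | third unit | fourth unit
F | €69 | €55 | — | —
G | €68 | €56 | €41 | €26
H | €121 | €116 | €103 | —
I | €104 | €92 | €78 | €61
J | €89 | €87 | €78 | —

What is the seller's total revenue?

Total revenue: €1,005

All unit-bids, highest first — top 11: 121 (H-1), 116 (H-2), 104 (I-1), 103 (H-3), 92 (I-2), 89 (J-1), 87 (J-2), 78 (I-3), 78 (J-3), 69 (F-1), 68 (G-1)
Next rejected bid: €61 (not a price — pay-as-bid).
Each winning unit pays its own bid.
Revenue = 121 + 116 + 104 + 103 + 92 + 89 + 87 + 78 + 78 + 69 + 68 = €1,005.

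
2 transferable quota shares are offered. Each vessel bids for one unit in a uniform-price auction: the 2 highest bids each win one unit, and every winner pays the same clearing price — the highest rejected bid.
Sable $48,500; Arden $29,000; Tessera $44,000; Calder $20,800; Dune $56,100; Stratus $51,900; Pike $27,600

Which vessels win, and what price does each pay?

Sorting: 56,100 (Dune), 51,900 (Stratus), 48,500 (Sable), 44,000 (Tessera), …
Top 2: Dune, Stratus.
Highest unsuccessful bid: $48,500 → clearing price.

Dune, Stratus; each pays $48,500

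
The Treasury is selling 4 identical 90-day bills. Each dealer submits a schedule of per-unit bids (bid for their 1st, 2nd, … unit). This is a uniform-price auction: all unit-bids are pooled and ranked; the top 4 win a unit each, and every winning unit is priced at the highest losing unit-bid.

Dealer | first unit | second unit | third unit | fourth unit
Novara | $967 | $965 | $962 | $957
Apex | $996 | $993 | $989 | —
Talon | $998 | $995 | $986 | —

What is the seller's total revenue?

All unit-bids, highest first — top 4: 998 (Talon-1), 996 (Apex-1), 995 (Talon-2), 993 (Apex-2)
First bid not allocated: $989.
Allocation: Apex 2, Talon 2. Every unit priced at $989.
Revenue = 4 × 989 = $3,956.

Total revenue: $3,956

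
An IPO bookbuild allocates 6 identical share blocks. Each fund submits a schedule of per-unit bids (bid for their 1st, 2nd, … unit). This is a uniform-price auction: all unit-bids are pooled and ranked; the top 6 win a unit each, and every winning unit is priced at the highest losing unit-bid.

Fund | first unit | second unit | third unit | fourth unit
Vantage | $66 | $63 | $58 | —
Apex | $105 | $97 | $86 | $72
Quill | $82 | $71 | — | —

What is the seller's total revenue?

Merging the schedules and taking the best 6: 105 (Apex-1), 97 (Apex-2), 86 (Apex-3), 82 (Quill-1), 72 (Apex-4), 71 (Quill-2)
First bid not allocated: $66.
Allocation: Apex 4, Quill 2. Every unit priced at $66.
Revenue = 6 × 66 = $396.

Total revenue: $396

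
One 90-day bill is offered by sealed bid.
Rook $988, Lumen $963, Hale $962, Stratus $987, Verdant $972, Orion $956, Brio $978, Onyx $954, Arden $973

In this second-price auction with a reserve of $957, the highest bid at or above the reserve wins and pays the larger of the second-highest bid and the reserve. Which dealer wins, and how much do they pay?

Rule: the highest bid at or above the reserve wins and pays the larger of the second-highest bid and the reserve.
Bids ranked: 988 (Rook) > 987 (Stratus) > 978 (Brio) > 973 (Arden) > 972 (Verdant) > 963 (Lumen) > …
Rook has the top bid at or above the reserve ($988).
max(second-highest $987, reserve $957) = $987; the reserve does not bind.

Rook pays $987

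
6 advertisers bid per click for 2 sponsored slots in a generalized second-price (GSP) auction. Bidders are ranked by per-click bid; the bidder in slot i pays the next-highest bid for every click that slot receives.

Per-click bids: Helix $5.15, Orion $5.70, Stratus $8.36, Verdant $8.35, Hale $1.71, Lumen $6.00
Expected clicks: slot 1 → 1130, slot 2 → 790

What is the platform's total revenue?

Per-click bids in order: $8.36 (Stratus) > $8.35 (Verdant) > $6.00 (Lumen) > …
Slot 1: Stratus pays $8.35 × 1130 = $9435.50
Slot 2: Verdant pays $6.00 × 790 = $4740.00
Total = $14175.50

Total revenue: $14175.50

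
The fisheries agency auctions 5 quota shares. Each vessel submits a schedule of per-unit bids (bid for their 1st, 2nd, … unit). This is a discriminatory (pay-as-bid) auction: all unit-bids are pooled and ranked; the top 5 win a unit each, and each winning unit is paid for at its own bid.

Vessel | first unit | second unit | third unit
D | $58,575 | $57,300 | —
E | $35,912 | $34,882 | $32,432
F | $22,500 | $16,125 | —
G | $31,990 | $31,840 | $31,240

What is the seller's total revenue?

Merging the schedules and taking the best 5: 58,575 (D-1), 57,300 (D-2), 35,912 (E-1), 34,882 (E-2), 32,432 (E-3)
Next rejected bid: $31,990 (not a price — pay-as-bid).
Each winning unit pays its own bid.
Revenue = 58,575 + 57,300 + 35,912 + 34,882 + 32,432 = $219,101.

Total revenue: $219,101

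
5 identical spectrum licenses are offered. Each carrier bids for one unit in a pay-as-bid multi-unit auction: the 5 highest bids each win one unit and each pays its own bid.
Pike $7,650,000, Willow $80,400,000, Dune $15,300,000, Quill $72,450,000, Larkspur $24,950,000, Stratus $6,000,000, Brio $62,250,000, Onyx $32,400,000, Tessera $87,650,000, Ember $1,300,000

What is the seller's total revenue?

Total revenue: $335,150,000

Bids ranked high→low: 87,650,000 (Tessera), 80,400,000 (Willow), 72,450,000 (Quill), 62,250,000 (Brio), 32,400,000 (Onyx), 24,950,000 (Larkspur), 15,300,000 (Dune), …
The 5 highest are Tessera, Willow, Quill, Brio, Onyx.
Total revenue = 87,650,000 + 80,400,000 + 72,450,000 + 62,250,000 + 32,400,000 = $335,150,000.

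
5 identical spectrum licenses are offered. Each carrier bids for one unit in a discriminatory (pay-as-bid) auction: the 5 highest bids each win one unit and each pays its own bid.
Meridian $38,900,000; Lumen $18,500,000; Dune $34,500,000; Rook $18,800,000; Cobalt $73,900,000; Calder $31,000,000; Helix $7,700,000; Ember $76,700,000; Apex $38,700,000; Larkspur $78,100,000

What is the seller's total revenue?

Total revenue: $306,300,000

Ordering the bids: 78,100,000 (Larkspur), 76,700,000 (Ember), 73,900,000 (Cobalt), 38,900,000 (Meridian), 38,700,000 (Apex), 34,500,000 (Dune), 31,000,000 (Calder), …
Top 5: Larkspur, Ember, Cobalt, Meridian, Apex.
Total revenue = 78,100,000 + 76,700,000 + 73,900,000 + 38,900,000 + 38,700,000 = $306,300,000.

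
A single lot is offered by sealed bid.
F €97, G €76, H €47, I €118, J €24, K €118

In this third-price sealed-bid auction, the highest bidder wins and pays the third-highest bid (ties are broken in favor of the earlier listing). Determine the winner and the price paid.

I pays €97

Rule: the highest bidder wins and pays the third-highest bid.
Bids ranked: 118 (I) > 118 (K) > 97 (F) > 76 (G) > 47 (H) > 24 (J)
I and K tie at €118; tie-break gives it to I.
I wins; payment is bid #3 in the ranking = €97.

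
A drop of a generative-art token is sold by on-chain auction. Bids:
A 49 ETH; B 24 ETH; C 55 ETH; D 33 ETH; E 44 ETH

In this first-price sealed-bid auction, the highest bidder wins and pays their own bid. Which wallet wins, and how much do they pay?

Sorting bids: 55 (C) > 49 (A) > 44 (E) > 33 (D) > 24 (B)
First-price: C pays what they bid, 55 ETH.

C pays 55 ETH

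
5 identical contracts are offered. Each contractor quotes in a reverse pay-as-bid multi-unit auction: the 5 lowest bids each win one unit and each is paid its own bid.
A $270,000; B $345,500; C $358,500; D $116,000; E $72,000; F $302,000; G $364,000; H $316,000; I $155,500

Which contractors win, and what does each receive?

E $72,000, D $116,000, I $155,500, A $270,000, F $302,000

Sorting: 72,000 (E), 116,000 (D), 155,500 (I), 270,000 (A), 302,000 (F), 316,000 (H), 345,500 (B), …
Winners (5 units): E, D, I, A, F.
Each winner is paid its own bid: E $72,000, D $116,000, I $155,500, A $270,000, F $302,000.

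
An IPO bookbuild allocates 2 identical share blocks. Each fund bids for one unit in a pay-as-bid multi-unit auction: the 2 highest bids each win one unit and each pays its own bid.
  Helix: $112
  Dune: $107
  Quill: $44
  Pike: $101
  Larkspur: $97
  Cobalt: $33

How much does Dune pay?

Dune pays $107

Sorting: 112 (Helix), 107 (Dune), 101 (Pike), 97 (Larkspur), …
The 2 highest are Helix, Dune.
Dune wins → own bid $107.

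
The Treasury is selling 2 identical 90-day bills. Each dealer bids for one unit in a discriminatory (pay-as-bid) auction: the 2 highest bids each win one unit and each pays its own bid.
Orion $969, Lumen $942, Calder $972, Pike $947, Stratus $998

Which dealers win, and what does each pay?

Stratus $998, Calder $972

Ordering the bids: 998 (Stratus), 972 (Calder), 969 (Orion), 947 (Pike), …
The 2 highest are Stratus, Calder.
Each winner pays its own bid: Stratus $998, Calder $972.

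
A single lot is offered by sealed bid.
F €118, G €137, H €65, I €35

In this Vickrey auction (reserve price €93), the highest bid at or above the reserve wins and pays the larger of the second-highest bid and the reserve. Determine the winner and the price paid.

Bids ranked: 137 (G) > 118 (F) > 65 (H) > 35 (I)
Highest eligible bid: G at €137.
max(second-highest €118, reserve €93) = €118; the reserve does not bind.

G pays €118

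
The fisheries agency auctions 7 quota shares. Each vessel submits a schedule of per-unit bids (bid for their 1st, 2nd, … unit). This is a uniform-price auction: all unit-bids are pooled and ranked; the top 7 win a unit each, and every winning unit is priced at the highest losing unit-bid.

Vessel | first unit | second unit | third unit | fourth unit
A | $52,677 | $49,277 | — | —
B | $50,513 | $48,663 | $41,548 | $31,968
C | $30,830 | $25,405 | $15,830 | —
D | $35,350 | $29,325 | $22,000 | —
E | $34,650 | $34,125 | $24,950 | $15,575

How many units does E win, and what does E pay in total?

E: 1 unit, pays $34,125

Pooled unit-bids ranked (top 7): 52,677 (A-1), 50,513 (B-1), 49,277 (A-2), 48,663 (B-2), 41,548 (B-3), 35,350 (D-1), 34,650 (E-1)
The (k+1)-th unit-bid is $34,125.
E wins 1 unit(s) at $34,125 each.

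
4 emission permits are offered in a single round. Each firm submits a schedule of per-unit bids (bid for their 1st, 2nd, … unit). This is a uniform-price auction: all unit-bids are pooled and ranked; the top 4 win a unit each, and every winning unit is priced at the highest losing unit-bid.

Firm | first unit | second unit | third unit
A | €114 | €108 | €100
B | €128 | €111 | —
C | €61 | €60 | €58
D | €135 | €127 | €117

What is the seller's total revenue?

Total revenue: €456

Merging the schedules and taking the best 4: 135 (D-1), 128 (B-1), 127 (D-2), 117 (D-3)
First bid not allocated: €114.
Allocation: B 1, D 3. Every unit priced at €114.
Revenue = 4 × 114 = €456.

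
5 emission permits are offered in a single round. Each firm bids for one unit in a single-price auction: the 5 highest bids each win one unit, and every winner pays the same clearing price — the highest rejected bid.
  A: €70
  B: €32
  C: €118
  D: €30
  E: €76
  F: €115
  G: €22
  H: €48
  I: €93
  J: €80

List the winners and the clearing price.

C, F, I, J, E; each pays €70

Bids ranked high→low: 118 (C), 115 (F), 93 (I), 80 (J), 76 (E), 70 (A), 48 (H), …
Top 5: C, F, I, J, E.
Clearing price = highest rejected bid = €70.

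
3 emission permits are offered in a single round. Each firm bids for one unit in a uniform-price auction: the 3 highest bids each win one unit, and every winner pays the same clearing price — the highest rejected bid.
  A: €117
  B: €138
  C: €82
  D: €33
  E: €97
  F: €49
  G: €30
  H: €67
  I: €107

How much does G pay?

Ordering the bids: 138 (B), 117 (A), 107 (I), 97 (E), 82 (C), …
Winners (3 units): B, A, I.
Highest unsuccessful bid: €97 → clearing price.
G does not win → pays €0.

G pays €0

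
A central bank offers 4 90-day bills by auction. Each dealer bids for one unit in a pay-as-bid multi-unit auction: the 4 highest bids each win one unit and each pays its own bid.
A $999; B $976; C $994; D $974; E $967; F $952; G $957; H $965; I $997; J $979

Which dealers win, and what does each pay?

Bids ranked high→low: 999 (A), 997 (I), 994 (C), 979 (J), 976 (B), 974 (D), …
Top 4: A, I, C, J.
Each winner pays its own bid: A $999, I $997, C $994, J $979.

A $999, I $997, C $994, J $979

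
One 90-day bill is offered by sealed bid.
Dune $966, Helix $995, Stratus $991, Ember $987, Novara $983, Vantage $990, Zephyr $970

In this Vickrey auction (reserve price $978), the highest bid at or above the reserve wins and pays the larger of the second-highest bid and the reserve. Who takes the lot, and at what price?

Helix pays $991

Bids in order: 995 (Helix) > 991 (Stratus) > 990 (Vantage) > 987 (Ember) > 983 (Novara) > 970 (Zephyr) > …
Highest eligible bid: Helix at $995.
Second-highest bid $991 exceeds the reserve $978 → payment $991.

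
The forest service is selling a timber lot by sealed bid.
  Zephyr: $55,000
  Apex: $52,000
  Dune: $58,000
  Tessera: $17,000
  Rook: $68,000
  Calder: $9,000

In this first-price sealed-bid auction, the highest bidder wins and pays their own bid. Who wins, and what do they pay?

First-price sealed-bid auction: the highest bidder wins and pays their own bid.
Bids in order: 68,000 (Rook) > 58,000 (Dune) > 55,000 (Zephyr) > 52,000 (Apex) > 17,000 (Tessera) > 9,000 (Calder)
First-price: Rook pays what they bid, $68,000.

Rook pays $68,000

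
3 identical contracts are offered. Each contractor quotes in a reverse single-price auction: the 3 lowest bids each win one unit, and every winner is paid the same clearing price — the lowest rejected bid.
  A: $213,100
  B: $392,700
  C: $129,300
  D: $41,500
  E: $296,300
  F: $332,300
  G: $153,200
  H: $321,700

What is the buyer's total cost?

Total cost: $639,300

Ordering the bids: 41,500 (D), 129,300 (C), 153,200 (G), 213,100 (A), 296,300 (E), …
Lowest 3: D, C, G.
First losing bid is A's $213,100, which sets the uniform price.
Total cost = 3 × $213,100 = $639,300.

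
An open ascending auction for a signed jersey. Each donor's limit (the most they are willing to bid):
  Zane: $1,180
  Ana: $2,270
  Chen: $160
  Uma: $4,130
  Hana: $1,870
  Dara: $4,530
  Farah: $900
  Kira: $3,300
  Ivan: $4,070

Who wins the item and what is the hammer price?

Sorting limits: 4,530 (Dara) > 4,130 (Uma) > 4,070 (Ivan) > 3,300 (Kira) > 2,270 (Ana) > 1,870 (Hana) > …
Uma is the last rival to drop out, at $4,130; Dara remains and wins at that price.

Dara wins at $4,130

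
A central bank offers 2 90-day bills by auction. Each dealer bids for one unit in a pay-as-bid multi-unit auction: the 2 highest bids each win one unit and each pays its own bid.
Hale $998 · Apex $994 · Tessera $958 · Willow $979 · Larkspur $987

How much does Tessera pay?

Bids ranked high→low: 998 (Hale), 994 (Apex), 987 (Larkspur), 979 (Willow), …
The 2 highest are Hale, Apex.
Tessera does not win → $0.

Tessera pays $0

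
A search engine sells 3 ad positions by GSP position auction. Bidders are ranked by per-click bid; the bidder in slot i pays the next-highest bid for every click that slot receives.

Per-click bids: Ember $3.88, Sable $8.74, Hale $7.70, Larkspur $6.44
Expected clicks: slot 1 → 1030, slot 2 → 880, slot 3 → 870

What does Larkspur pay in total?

Per-click bids in order: $8.74 (Sable) > $7.70 (Hale) > $6.44 (Larkspur) > $3.88 (Ember)
Larkspur holds slot 3 → pays next bid $3.88 × 870 clicks = $3375.60.

Larkspur pays $3375.60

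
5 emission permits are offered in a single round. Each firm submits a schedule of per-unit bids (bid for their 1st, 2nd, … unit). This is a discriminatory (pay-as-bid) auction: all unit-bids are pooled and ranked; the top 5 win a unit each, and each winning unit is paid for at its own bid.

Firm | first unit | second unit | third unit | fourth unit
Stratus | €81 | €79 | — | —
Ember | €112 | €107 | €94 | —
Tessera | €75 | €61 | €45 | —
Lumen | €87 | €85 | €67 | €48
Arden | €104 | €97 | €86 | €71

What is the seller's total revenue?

Pooled unit-bids ranked (top 5): 112 (Ember-1), 107 (Ember-2), 104 (Arden-1), 97 (Arden-2), 94 (Ember-3)
Next rejected bid: €87 (not a price — pay-as-bid).
Each winning unit pays its own bid.
Revenue = 112 + 107 + 104 + 97 + 94 = €514.

Total revenue: €514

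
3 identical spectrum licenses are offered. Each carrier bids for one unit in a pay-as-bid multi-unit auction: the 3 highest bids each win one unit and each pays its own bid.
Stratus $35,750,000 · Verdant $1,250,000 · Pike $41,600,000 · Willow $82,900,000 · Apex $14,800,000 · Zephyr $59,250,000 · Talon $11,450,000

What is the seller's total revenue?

Bids ranked high→low: 82,900,000 (Willow), 59,250,000 (Zephyr), 41,600,000 (Pike), 35,750,000 (Stratus), 14,800,000 (Apex), …
The 3 highest are Willow, Zephyr, Pike.
Total revenue = 82,900,000 + 59,250,000 + 41,600,000 = $183,750,000.

Total revenue: $183,750,000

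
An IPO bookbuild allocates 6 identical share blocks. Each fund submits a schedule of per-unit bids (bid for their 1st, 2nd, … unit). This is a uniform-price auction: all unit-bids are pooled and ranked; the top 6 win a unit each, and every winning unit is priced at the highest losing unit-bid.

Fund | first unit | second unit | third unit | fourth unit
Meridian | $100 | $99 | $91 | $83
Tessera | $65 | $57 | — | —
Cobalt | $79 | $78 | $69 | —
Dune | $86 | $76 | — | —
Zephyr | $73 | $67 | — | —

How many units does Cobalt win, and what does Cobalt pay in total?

Cobalt: 1 unit, pays $78

Merging the schedules and taking the best 6: 100 (Meridian-1), 99 (Meridian-2), 91 (Meridian-3), 86 (Dune-1), 83 (Meridian-4), 79 (Cobalt-1)
Highest rejected unit-bid = $78.
Cobalt wins 1 unit(s) at $78 each.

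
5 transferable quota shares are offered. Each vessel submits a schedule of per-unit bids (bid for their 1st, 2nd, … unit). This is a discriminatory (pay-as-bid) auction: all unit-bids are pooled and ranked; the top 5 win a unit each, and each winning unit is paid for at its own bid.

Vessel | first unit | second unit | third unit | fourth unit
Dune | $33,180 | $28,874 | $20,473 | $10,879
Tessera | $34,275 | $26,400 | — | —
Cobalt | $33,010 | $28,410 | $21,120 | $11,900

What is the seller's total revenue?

Merging the schedules and taking the best 5: 34,275 (Tessera-1), 33,180 (Dune-1), 33,010 (Cobalt-1), 28,874 (Dune-2), 28,410 (Cobalt-2)
Next rejected bid: $26,400 (not a price — pay-as-bid).
Each winning unit pays its own bid.
Revenue = 34,275 + 33,180 + 33,010 + 28,874 + 28,410 = $157,749.

Total revenue: $157,749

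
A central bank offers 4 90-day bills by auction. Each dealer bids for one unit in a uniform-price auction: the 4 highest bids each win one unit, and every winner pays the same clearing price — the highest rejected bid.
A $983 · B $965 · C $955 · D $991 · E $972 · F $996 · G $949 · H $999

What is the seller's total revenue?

Total revenue: $3,888

Sorting: 999 (H), 996 (F), 991 (D), 983 (A), 972 (E), 965 (B), …
Winners (4 units): H, F, D, A.
First losing bid is E's $972, which sets the uniform price.
Total revenue = 4 × $972 = $3,888.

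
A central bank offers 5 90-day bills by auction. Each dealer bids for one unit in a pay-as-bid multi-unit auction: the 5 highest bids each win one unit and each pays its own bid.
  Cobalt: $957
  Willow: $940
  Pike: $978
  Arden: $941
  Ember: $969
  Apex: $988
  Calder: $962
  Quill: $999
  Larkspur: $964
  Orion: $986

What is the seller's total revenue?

Total revenue: $4,920

Sorting: 999 (Quill), 988 (Apex), 986 (Orion), 978 (Pike), 969 (Ember), 964 (Larkspur), 962 (Calder), …
Winners (5 units): Quill, Apex, Orion, Pike, Ember.
Total revenue = 999 + 988 + 986 + 978 + 969 = $4,920.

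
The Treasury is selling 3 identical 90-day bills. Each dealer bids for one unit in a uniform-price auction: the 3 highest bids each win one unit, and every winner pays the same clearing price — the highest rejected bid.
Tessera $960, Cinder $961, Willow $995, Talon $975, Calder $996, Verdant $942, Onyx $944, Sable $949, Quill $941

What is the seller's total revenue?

Sorting: 996 (Calder), 995 (Willow), 975 (Talon), 961 (Cinder), 960 (Tessera), …
Top 3: Calder, Willow, Talon.
Highest unsuccessful bid: $961 → clearing price.
Total revenue = 3 × $961 = $2,883.

Total revenue: $2,883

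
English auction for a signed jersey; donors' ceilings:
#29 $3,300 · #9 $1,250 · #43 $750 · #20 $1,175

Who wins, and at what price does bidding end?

#29 wins at $1,250

Rule: the price rises until one bidder remains; the winner pays the price at which the last rival dropped out.
Limits in order: 3,300 (#29) > 1,250 (#9) > 1,175 (#20) > 750 (#43)
Bidding ends when #9 exits at $1,250; #29 takes it.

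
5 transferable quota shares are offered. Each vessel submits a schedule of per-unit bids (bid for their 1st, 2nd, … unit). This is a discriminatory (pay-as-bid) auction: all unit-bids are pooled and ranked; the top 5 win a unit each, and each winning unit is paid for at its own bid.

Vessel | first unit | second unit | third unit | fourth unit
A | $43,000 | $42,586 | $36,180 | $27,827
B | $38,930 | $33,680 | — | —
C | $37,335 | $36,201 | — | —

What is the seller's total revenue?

Pooled unit-bids ranked (top 5): 43,000 (A-1), 42,586 (A-2), 38,930 (B-1), 37,335 (C-1), 36,201 (C-2)
Next rejected bid: $36,180 (not a price — pay-as-bid).
Each winning unit pays its own bid.
Revenue = 43,000 + 42,586 + 38,930 + 37,335 + 36,201 = $198,052.

Total revenue: $198,052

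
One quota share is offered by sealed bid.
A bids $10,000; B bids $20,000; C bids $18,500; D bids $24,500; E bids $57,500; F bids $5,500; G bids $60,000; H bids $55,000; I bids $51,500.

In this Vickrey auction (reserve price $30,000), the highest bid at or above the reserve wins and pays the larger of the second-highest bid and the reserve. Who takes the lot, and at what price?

Bids ranked: 60,000 (G) > 57,500 (E) > 55,000 (H) > 51,500 (I) > 24,500 (D) > 20,000 (B) > …
Highest eligible bid: G at $60,000.
Second-highest bid $57,500 exceeds the reserve $30,000 → payment $57,500.

G pays $57,500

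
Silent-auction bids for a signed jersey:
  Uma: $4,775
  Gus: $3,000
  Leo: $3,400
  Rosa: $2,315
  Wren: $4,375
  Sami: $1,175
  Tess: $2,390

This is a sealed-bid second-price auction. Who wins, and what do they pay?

Rule: the highest bidder wins and pays the second-highest bid.
Bids in order: 4,775 (Uma) > 4,375 (Wren) > 3,400 (Leo) > 3,000 (Gus) > 2,390 (Tess) > 2,315 (Rosa) > …
Uma is highest; pays the second-highest bid, $4,375.

Uma pays $4,375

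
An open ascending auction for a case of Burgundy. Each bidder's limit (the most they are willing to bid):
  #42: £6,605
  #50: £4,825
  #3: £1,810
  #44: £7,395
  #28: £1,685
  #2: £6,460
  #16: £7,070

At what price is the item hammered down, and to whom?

#44 wins at £7,070

Rule: the price rises until one bidder remains; the winner pays the price at which the last rival dropped out.
Limits in order: 7,395 (#44) > 7,070 (#16) > 6,605 (#42) > 6,460 (#2) > 4,825 (#50) > 1,810 (#3) > …
Once the price passes £7,070, only #44 is left; the hammer falls at #16's limit of £7,070.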